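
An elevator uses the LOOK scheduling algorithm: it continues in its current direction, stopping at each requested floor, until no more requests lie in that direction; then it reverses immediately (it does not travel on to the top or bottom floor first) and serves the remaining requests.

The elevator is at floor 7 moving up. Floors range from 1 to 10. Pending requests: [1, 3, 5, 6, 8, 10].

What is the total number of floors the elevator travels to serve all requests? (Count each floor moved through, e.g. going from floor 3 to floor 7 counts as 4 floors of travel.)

Start at floor 7 moving up, LOOK stop order: [8, 10, 6, 5, 3, 1]
  7 → 8: |8-7| = 1, total = 1
  8 → 10: |10-8| = 2, total = 3
  10 → 6: |6-10| = 4, total = 7
  6 → 5: |5-6| = 1, total = 8
  5 → 3: |3-5| = 2, total = 10
  3 → 1: |1-3| = 2, total = 12

Answer: 12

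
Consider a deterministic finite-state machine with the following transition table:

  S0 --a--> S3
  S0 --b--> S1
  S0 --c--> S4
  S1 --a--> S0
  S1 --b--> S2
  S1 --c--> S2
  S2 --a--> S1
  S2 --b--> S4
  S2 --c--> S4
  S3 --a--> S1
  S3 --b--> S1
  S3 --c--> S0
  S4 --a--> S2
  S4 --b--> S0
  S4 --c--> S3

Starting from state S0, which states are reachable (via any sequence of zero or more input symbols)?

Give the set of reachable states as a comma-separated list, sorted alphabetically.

BFS from S0:
  visit S0: S0--a-->S3 (new), S0--b-->S1 (new), S0--c-->S4 (new)
  visit S3: S3--a-->S1 (seen), S3--b-->S1 (seen), S3--c-->S0 (seen)
  visit S1: S1--a-->S0 (seen), S1--b-->S2 (new), S1--c-->S2 (seen)
  visit S4: S4--a-->S2 (seen), S4--b-->S0 (seen), S4--c-->S3 (seen)
  visit S2: S2--a-->S1 (seen), S2--b-->S4 (seen), S2--c-->S4 (seen)

Answer: S0, S1, S2, S3, S4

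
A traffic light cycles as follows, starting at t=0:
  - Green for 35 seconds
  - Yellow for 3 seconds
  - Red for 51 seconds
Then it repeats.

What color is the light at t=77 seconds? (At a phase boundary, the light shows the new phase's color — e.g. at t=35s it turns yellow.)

Cycle length = 35 + 3 + 51 = 89s
t = 77, phase_t = 77 mod 89 = 77
77 >= 38 → RED

Answer: red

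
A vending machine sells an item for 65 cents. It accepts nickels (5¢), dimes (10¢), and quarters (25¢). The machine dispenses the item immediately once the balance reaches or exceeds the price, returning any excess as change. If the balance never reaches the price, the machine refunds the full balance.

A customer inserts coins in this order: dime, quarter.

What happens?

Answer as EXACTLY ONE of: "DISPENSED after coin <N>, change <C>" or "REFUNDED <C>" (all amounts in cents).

Answer: REFUNDED 35

Derivation:
Price: 65¢
Coin 1 (dime, 10¢): balance = 10¢
Coin 2 (quarter, 25¢): balance = 35¢
All coins inserted, balance 35¢ < price 65¢ → REFUND 35¢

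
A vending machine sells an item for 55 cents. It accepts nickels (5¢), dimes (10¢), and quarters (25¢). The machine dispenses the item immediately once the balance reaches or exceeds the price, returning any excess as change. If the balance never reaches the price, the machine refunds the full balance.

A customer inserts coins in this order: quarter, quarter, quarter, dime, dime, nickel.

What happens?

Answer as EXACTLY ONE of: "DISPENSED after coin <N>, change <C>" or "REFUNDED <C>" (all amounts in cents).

Price: 55¢
Coin 1 (quarter, 25¢): balance = 25¢
Coin 2 (quarter, 25¢): balance = 50¢
Coin 3 (quarter, 25¢): balance = 75¢
  → balance >= price → DISPENSE, change = 75 - 55 = 20¢

Answer: DISPENSED after coin 3, change 20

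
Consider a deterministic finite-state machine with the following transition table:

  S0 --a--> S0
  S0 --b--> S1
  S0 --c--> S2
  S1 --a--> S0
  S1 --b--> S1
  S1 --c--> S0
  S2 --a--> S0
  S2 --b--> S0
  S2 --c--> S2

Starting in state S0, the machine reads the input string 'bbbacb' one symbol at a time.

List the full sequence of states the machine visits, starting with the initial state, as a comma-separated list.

Start: S0
  read 'b': S0 --b--> S1
  read 'b': S1 --b--> S1
  read 'b': S1 --b--> S1
  read 'a': S1 --a--> S0
  read 'c': S0 --c--> S2
  read 'b': S2 --b--> S0

Answer: S0, S1, S1, S1, S0, S2, S0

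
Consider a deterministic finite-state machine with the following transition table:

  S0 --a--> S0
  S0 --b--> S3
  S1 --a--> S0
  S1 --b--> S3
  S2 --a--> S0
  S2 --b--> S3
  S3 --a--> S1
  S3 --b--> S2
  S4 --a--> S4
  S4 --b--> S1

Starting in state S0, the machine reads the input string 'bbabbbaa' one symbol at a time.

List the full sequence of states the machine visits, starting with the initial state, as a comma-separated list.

Start: S0
  read 'b': S0 --b--> S3
  read 'b': S3 --b--> S2
  read 'a': S2 --a--> S0
  read 'b': S0 --b--> S3
  read 'b': S3 --b--> S2
  read 'b': S2 --b--> S3
  read 'a': S3 --a--> S1
  read 'a': S1 --a--> S0

Answer: S0, S3, S2, S0, S3, S2, S3, S1, S0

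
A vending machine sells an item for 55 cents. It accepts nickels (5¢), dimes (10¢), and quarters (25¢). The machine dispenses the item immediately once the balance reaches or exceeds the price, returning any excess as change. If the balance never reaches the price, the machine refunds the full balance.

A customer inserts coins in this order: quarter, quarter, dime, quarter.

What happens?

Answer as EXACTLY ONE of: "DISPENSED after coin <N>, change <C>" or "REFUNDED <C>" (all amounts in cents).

Price: 55¢
Coin 1 (quarter, 25¢): balance = 25¢
Coin 2 (quarter, 25¢): balance = 50¢
Coin 3 (dime, 10¢): balance = 60¢
  → balance >= price → DISPENSE, change = 60 - 55 = 5¢

Answer: DISPENSED after coin 3, change 5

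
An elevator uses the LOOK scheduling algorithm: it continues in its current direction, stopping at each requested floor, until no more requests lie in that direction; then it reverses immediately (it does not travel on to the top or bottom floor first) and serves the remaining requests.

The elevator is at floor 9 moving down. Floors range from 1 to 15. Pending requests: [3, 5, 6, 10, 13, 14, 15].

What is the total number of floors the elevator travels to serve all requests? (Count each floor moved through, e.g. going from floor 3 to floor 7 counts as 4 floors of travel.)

Answer: 18

Derivation:
Start at floor 9 moving down, LOOK stop order: [6, 5, 3, 10, 13, 14, 15]
  9 → 6: |6-9| = 3, total = 3
  6 → 5: |5-6| = 1, total = 4
  5 → 3: |3-5| = 2, total = 6
  3 → 10: |10-3| = 7, total = 13
  10 → 13: |13-10| = 3, total = 16
  13 → 14: |14-13| = 1, total = 17
  14 → 15: |15-14| = 1, total = 18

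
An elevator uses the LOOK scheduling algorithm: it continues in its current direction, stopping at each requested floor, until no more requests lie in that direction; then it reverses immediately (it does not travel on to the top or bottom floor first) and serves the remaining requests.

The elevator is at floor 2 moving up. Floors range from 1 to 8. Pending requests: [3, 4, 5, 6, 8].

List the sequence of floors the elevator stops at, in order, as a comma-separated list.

Current: 2, moving UP
Serve above first (ascending): [3, 4, 5, 6, 8]
Then reverse, serve below (descending): []

Answer: 3, 4, 5, 6, 8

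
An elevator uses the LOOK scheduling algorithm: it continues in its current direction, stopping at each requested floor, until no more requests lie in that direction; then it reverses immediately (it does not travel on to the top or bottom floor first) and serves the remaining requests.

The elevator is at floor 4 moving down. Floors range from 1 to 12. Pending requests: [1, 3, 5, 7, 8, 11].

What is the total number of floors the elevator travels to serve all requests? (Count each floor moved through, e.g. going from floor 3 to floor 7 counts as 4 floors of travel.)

Answer: 13

Derivation:
Start at floor 4 moving down, LOOK stop order: [3, 1, 5, 7, 8, 11]
  4 → 3: |3-4| = 1, total = 1
  3 → 1: |1-3| = 2, total = 3
  1 → 5: |5-1| = 4, total = 7
  5 → 7: |7-5| = 2, total = 9
  7 → 8: |8-7| = 1, total = 10
  8 → 11: |11-8| = 3, total = 13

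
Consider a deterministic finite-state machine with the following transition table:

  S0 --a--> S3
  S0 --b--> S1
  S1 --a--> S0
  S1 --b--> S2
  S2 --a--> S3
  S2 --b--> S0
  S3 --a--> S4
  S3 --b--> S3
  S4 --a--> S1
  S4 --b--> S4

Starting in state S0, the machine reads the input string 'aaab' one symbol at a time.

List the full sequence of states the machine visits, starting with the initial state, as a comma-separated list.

Start: S0
  read 'a': S0 --a--> S3
  read 'a': S3 --a--> S4
  read 'a': S4 --a--> S1
  read 'b': S1 --b--> S2

Answer: S0, S3, S4, S1, S2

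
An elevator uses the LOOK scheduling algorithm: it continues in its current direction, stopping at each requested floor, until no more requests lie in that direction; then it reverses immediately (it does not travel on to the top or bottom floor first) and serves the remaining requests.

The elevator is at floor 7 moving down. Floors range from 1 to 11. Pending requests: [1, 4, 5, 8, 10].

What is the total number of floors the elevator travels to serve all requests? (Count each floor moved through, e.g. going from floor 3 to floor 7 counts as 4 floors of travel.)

Start at floor 7 moving down, LOOK stop order: [5, 4, 1, 8, 10]
  7 → 5: |5-7| = 2, total = 2
  5 → 4: |4-5| = 1, total = 3
  4 → 1: |1-4| = 3, total = 6
  1 → 8: |8-1| = 7, total = 13
  8 → 10: |10-8| = 2, total = 15

Answer: 15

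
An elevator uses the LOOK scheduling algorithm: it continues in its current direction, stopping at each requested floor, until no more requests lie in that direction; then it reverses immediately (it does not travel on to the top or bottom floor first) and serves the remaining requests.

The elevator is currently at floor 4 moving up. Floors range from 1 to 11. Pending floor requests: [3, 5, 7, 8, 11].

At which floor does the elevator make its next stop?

Current floor: 4, direction: up
Requests above: [5, 7, 8, 11]
Requests below: [3]
Moving up and requests lie above → nearest above is min([5, 7, 8, 11]) = 5

Answer: 5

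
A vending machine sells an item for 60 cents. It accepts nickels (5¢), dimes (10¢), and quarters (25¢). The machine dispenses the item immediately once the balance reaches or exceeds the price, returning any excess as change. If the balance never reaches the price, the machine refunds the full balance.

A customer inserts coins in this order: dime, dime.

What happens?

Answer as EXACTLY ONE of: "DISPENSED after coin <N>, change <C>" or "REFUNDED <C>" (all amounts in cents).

Price: 60¢
Coin 1 (dime, 10¢): balance = 10¢
Coin 2 (dime, 10¢): balance = 20¢
All coins inserted, balance 20¢ < price 60¢ → REFUND 20¢

Answer: REFUNDED 20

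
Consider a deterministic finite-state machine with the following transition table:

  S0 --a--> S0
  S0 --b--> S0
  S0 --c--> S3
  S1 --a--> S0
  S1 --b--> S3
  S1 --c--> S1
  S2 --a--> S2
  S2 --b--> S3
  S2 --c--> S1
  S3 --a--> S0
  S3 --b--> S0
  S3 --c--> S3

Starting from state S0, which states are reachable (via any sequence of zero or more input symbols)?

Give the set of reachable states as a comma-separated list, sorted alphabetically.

Answer: S0, S3

Derivation:
BFS from S0:
  visit S0: S0--a-->S0 (seen), S0--b-->S0 (seen), S0--c-->S3 (new)
  visit S3: S3--a-->S0 (seen), S3--b-->S0 (seen), S3--c-->S3 (seen)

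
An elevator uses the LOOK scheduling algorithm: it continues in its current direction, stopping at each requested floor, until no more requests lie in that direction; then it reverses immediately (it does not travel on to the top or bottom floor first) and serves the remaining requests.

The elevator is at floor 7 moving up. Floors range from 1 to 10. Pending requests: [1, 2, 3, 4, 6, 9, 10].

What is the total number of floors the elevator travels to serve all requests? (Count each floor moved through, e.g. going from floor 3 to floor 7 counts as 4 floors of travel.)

Start at floor 7 moving up, LOOK stop order: [9, 10, 6, 4, 3, 2, 1]
  7 → 9: |9-7| = 2, total = 2
  9 → 10: |10-9| = 1, total = 3
  10 → 6: |6-10| = 4, total = 7
  6 → 4: |4-6| = 2, total = 9
  4 → 3: |3-4| = 1, total = 10
  3 → 2: |2-3| = 1, total = 11
  2 → 1: |1-2| = 1, total = 12

Answer: 12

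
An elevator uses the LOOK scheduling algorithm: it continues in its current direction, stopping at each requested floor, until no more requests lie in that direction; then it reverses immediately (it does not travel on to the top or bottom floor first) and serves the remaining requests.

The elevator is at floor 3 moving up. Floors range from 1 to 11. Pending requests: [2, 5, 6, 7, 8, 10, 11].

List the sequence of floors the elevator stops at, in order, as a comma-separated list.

Current: 3, moving UP
Serve above first (ascending): [5, 6, 7, 8, 10, 11]
Then reverse, serve below (descending): [2]

Answer: 5, 6, 7, 8, 10, 11, 2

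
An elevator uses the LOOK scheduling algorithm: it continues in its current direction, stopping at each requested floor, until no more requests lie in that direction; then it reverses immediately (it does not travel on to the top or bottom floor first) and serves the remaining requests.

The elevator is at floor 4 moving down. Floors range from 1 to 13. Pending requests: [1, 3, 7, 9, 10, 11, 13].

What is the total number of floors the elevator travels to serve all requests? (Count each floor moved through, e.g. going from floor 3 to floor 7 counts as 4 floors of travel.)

Answer: 15

Derivation:
Start at floor 4 moving down, LOOK stop order: [3, 1, 7, 9, 10, 11, 13]
  4 → 3: |3-4| = 1, total = 1
  3 → 1: |1-3| = 2, total = 3
  1 → 7: |7-1| = 6, total = 9
  7 → 9: |9-7| = 2, total = 11
  9 → 10: |10-9| = 1, total = 12
  10 → 11: |11-10| = 1, total = 13
  11 → 13: |13-11| = 2, total = 15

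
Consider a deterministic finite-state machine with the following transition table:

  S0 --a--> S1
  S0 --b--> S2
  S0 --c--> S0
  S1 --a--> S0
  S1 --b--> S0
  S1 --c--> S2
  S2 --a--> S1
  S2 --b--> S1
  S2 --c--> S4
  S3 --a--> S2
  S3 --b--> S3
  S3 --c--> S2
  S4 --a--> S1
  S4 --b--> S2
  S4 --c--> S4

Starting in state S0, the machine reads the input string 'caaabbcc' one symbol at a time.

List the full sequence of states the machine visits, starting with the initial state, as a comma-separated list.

Start: S0
  read 'c': S0 --c--> S0
  read 'a': S0 --a--> S1
  read 'a': S1 --a--> S0
  read 'a': S0 --a--> S1
  read 'b': S1 --b--> S0
  read 'b': S0 --b--> S2
  read 'c': S2 --c--> S4
  read 'c': S4 --c--> S4

Answer: S0, S0, S1, S0, S1, S0, S2, S4, S4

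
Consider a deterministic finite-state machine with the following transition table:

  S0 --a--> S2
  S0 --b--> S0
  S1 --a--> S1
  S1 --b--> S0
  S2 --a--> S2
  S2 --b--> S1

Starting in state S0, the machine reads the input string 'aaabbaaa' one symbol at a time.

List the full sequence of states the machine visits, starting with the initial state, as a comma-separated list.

Start: S0
  read 'a': S0 --a--> S2
  read 'a': S2 --a--> S2
  read 'a': S2 --a--> S2
  read 'b': S2 --b--> S1
  read 'b': S1 --b--> S0
  read 'a': S0 --a--> S2
  read 'a': S2 --a--> S2
  read 'a': S2 --a--> S2

Answer: S0, S2, S2, S2, S1, S0, S2, S2, S2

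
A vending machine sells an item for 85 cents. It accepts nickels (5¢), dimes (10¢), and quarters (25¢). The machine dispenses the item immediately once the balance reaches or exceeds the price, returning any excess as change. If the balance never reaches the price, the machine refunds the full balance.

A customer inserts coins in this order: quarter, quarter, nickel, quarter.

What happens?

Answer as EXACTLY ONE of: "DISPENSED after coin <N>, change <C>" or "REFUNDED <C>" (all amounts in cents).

Answer: REFUNDED 80

Derivation:
Price: 85¢
Coin 1 (quarter, 25¢): balance = 25¢
Coin 2 (quarter, 25¢): balance = 50¢
Coin 3 (nickel, 5¢): balance = 55¢
Coin 4 (quarter, 25¢): balance = 80¢
All coins inserted, balance 80¢ < price 85¢ → REFUND 80¢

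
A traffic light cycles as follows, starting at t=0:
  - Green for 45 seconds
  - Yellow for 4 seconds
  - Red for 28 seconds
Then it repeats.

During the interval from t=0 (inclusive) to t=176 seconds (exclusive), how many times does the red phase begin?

Cycle = 45+4+28 = 77s
red phase starts at t = k*77 + 49 for k=0,1,2,...
Need k*77+49 < 176 → k < 1.649
k ∈ {0, ..., 1} → 2 starts

Answer: 2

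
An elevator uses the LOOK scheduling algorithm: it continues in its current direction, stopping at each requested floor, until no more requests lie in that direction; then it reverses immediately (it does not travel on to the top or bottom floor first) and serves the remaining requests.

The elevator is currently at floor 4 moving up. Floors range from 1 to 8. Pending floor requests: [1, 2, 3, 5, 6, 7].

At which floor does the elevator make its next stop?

Answer: 5

Derivation:
Current floor: 4, direction: up
Requests above: [5, 6, 7]
Requests below: [1, 2, 3]
Moving up and requests lie above → nearest above is min([5, 6, 7]) = 5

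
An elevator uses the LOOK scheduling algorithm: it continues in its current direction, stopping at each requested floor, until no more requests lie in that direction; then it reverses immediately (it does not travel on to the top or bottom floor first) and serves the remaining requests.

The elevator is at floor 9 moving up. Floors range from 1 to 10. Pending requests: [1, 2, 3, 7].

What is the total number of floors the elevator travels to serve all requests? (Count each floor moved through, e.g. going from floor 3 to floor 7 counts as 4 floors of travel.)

Answer: 8

Derivation:
Start at floor 9 moving up, LOOK stop order: [7, 3, 2, 1]
  9 → 7: |7-9| = 2, total = 2
  7 → 3: |3-7| = 4, total = 6
  3 → 2: |2-3| = 1, total = 7
  2 → 1: |1-2| = 1, total = 8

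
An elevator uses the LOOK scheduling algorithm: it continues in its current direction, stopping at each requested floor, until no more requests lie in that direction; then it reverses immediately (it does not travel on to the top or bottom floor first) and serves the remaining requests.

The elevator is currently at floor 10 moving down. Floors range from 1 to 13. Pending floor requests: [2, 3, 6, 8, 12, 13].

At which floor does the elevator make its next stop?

Current floor: 10, direction: down
Requests above: [12, 13]
Requests below: [2, 3, 6, 8]
Moving down and requests lie below → nearest below is max([2, 3, 6, 8]) = 8

Answer: 8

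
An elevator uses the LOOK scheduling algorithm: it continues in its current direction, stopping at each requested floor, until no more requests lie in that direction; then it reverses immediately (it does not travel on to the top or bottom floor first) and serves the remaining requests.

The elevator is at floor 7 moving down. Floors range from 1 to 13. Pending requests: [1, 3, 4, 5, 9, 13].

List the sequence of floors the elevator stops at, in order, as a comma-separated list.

Answer: 5, 4, 3, 1, 9, 13

Derivation:
Current: 7, moving DOWN
Serve below first (descending): [5, 4, 3, 1]
Then reverse, serve above (ascending): [9, 13]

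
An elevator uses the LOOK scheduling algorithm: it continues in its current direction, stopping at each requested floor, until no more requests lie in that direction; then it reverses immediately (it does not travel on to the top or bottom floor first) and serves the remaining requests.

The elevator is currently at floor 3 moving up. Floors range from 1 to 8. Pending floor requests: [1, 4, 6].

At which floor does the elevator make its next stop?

Current floor: 3, direction: up
Requests above: [4, 6]
Requests below: [1]
Moving up and requests lie above → nearest above is min([4, 6]) = 4

Answer: 4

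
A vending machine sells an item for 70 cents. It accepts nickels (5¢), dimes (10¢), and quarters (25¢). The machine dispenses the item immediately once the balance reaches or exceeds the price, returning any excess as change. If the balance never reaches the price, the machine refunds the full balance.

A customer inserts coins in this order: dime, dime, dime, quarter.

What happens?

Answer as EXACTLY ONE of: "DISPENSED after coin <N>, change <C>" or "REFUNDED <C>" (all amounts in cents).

Price: 70¢
Coin 1 (dime, 10¢): balance = 10¢
Coin 2 (dime, 10¢): balance = 20¢
Coin 3 (dime, 10¢): balance = 30¢
Coin 4 (quarter, 25¢): balance = 55¢
All coins inserted, balance 55¢ < price 70¢ → REFUND 55¢

Answer: REFUNDED 55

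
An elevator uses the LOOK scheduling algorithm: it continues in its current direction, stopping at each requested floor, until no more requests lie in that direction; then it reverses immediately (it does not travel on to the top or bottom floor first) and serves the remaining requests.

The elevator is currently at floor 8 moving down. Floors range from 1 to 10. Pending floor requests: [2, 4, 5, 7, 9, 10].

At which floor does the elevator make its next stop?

Answer: 7

Derivation:
Current floor: 8, direction: down
Requests above: [9, 10]
Requests below: [2, 4, 5, 7]
Moving down and requests lie below → nearest below is max([2, 4, 5, 7]) = 7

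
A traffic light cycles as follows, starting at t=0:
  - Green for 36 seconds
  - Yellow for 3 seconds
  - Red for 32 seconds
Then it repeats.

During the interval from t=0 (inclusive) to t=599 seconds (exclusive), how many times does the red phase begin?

Cycle = 36+3+32 = 71s
red phase starts at t = k*71 + 39 for k=0,1,2,...
Need k*71+39 < 599 → k < 7.887
k ∈ {0, ..., 7} → 8 starts

Answer: 8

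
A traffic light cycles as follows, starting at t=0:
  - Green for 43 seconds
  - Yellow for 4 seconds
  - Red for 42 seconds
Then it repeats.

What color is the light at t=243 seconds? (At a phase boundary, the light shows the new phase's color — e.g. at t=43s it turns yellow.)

Cycle length = 43 + 4 + 42 = 89s
t = 243, phase_t = 243 mod 89 = 65
65 >= 47 → RED

Answer: red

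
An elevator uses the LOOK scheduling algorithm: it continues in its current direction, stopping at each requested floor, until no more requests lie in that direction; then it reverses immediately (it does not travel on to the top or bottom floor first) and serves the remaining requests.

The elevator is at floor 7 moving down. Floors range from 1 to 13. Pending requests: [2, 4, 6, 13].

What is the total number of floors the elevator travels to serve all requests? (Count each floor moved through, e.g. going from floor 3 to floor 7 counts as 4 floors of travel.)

Answer: 16

Derivation:
Start at floor 7 moving down, LOOK stop order: [6, 4, 2, 13]
  7 → 6: |6-7| = 1, total = 1
  6 → 4: |4-6| = 2, total = 3
  4 → 2: |2-4| = 2, total = 5
  2 → 13: |13-2| = 11, total = 16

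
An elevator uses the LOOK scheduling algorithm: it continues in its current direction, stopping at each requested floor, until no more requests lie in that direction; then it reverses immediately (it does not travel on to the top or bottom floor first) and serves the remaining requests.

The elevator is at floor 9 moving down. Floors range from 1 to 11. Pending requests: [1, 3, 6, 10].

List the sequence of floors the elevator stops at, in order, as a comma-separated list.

Answer: 6, 3, 1, 10

Derivation:
Current: 9, moving DOWN
Serve below first (descending): [6, 3, 1]
Then reverse, serve above (ascending): [10]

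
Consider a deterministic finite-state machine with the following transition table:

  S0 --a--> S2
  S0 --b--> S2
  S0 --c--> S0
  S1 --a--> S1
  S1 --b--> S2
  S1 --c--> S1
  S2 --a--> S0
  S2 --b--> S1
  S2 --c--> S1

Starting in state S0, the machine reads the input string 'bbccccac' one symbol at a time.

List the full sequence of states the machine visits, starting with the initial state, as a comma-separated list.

Answer: S0, S2, S1, S1, S1, S1, S1, S1, S1

Derivation:
Start: S0
  read 'b': S0 --b--> S2
  read 'b': S2 --b--> S1
  read 'c': S1 --c--> S1
  read 'c': S1 --c--> S1
  read 'c': S1 --c--> S1
  read 'c': S1 --c--> S1
  read 'a': S1 --a--> S1
  read 'c': S1 --c--> S1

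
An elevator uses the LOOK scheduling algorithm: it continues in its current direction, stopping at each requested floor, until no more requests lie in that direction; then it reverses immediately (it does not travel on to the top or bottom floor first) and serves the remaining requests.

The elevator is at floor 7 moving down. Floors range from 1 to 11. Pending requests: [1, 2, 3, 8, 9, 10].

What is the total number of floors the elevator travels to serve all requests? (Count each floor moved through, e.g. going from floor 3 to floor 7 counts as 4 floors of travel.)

Answer: 15

Derivation:
Start at floor 7 moving down, LOOK stop order: [3, 2, 1, 8, 9, 10]
  7 → 3: |3-7| = 4, total = 4
  3 → 2: |2-3| = 1, total = 5
  2 → 1: |1-2| = 1, total = 6
  1 → 8: |8-1| = 7, total = 13
  8 → 9: |9-8| = 1, total = 14
  9 → 10: |10-9| = 1, total = 15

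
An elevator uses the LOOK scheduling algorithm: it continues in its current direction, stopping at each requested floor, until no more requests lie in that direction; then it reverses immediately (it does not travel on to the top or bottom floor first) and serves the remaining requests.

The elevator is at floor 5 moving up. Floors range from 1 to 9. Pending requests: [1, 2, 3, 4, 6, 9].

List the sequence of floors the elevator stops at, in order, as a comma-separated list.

Current: 5, moving UP
Serve above first (ascending): [6, 9]
Then reverse, serve below (descending): [4, 3, 2, 1]

Answer: 6, 9, 4, 3, 2, 1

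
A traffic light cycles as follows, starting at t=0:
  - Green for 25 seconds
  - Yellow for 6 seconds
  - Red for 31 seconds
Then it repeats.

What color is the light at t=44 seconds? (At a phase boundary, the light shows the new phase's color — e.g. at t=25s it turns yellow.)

Answer: red

Derivation:
Cycle length = 25 + 6 + 31 = 62s
t = 44, phase_t = 44 mod 62 = 44
44 >= 31 → RED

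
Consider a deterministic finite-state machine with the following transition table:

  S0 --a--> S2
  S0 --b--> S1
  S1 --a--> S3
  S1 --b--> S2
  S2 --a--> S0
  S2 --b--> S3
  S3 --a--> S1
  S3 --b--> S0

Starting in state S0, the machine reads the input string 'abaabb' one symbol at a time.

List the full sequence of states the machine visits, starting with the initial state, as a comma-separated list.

Answer: S0, S2, S3, S1, S3, S0, S1

Derivation:
Start: S0
  read 'a': S0 --a--> S2
  read 'b': S2 --b--> S3
  read 'a': S3 --a--> S1
  read 'a': S1 --a--> S3
  read 'b': S3 --b--> S0
  read 'b': S0 --b--> S1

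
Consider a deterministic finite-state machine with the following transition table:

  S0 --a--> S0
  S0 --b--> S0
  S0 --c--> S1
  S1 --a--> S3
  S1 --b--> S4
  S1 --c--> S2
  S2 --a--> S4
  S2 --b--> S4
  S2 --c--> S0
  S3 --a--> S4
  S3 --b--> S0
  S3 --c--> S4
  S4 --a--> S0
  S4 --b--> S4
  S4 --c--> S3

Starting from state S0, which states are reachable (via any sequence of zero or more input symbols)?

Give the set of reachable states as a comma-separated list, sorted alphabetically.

BFS from S0:
  visit S0: S0--a-->S0 (seen), S0--b-->S0 (seen), S0--c-->S1 (new)
  visit S1: S1--a-->S3 (new), S1--b-->S4 (new), S1--c-->S2 (new)
  visit S3: S3--a-->S4 (seen), S3--b-->S0 (seen), S3--c-->S4 (seen)
  visit S4: S4--a-->S0 (seen), S4--b-->S4 (seen), S4--c-->S3 (seen)
  visit S2: S2--a-->S4 (seen), S2--b-->S4 (seen), S2--c-->S0 (seen)

Answer: S0, S1, S2, S3, S4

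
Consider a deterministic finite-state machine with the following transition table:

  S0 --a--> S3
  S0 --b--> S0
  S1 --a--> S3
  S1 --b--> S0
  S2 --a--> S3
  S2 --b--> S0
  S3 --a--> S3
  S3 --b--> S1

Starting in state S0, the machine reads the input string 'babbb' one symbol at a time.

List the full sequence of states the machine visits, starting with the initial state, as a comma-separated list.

Answer: S0, S0, S3, S1, S0, S0

Derivation:
Start: S0
  read 'b': S0 --b--> S0
  read 'a': S0 --a--> S3
  read 'b': S3 --b--> S1
  read 'b': S1 --b--> S0
  read 'b': S0 --b--> S0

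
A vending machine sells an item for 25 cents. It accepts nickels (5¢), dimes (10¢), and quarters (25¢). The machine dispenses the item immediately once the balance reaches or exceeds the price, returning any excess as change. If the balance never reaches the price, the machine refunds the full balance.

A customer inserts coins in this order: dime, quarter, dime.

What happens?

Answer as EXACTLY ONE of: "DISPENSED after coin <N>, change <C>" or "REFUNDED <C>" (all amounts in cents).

Answer: DISPENSED after coin 2, change 10

Derivation:
Price: 25¢
Coin 1 (dime, 10¢): balance = 10¢
Coin 2 (quarter, 25¢): balance = 35¢
  → balance >= price → DISPENSE, change = 35 - 25 = 10¢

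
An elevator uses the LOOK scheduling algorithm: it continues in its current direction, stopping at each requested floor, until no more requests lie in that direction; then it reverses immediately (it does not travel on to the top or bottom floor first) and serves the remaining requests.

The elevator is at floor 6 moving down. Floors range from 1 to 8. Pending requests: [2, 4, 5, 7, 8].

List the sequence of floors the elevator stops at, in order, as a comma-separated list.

Current: 6, moving DOWN
Serve below first (descending): [5, 4, 2]
Then reverse, serve above (ascending): [7, 8]

Answer: 5, 4, 2, 7, 8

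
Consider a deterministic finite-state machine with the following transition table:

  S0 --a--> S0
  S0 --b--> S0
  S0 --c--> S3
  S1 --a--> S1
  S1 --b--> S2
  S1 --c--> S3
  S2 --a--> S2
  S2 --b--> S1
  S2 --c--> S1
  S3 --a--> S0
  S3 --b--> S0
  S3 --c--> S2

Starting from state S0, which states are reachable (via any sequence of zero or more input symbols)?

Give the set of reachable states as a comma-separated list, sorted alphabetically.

BFS from S0:
  visit S0: S0--a-->S0 (seen), S0--b-->S0 (seen), S0--c-->S3 (new)
  visit S3: S3--a-->S0 (seen), S3--b-->S0 (seen), S3--c-->S2 (new)
  visit S2: S2--a-->S2 (seen), S2--b-->S1 (new), S2--c-->S1 (seen)
  visit S1: S1--a-->S1 (seen), S1--b-->S2 (seen), S1--c-->S3 (seen)

Answer: S0, S1, S2, S3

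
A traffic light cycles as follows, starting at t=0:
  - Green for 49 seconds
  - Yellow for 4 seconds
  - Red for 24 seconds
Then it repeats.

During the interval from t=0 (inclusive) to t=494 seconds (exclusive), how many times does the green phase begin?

Answer: 7

Derivation:
Cycle = 49+4+24 = 77s
green phase starts at t = k*77 + 0 for k=0,1,2,...
Need k*77+0 < 494 → k < 6.416
k ∈ {0, ..., 6} → 7 starts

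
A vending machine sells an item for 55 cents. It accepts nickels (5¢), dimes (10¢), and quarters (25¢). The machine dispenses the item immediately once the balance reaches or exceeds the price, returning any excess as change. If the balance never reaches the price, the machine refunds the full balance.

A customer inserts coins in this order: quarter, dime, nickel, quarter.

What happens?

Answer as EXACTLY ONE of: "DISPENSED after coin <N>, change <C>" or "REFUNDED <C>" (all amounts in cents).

Answer: DISPENSED after coin 4, change 10

Derivation:
Price: 55¢
Coin 1 (quarter, 25¢): balance = 25¢
Coin 2 (dime, 10¢): balance = 35¢
Coin 3 (nickel, 5¢): balance = 40¢
Coin 4 (quarter, 25¢): balance = 65¢
  → balance >= price → DISPENSE, change = 65 - 55 = 10¢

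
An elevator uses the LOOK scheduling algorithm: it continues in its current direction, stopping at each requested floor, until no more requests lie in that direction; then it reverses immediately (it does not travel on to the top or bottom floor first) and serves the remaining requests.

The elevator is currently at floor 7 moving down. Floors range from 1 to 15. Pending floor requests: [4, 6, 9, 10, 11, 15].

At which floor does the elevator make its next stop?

Answer: 6

Derivation:
Current floor: 7, direction: down
Requests above: [9, 10, 11, 15]
Requests below: [4, 6]
Moving down and requests lie below → nearest below is max([4, 6]) = 6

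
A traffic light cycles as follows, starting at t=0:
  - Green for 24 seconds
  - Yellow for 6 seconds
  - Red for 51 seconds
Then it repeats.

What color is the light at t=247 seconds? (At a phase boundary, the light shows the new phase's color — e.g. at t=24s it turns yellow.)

Cycle length = 24 + 6 + 51 = 81s
t = 247, phase_t = 247 mod 81 = 4
4 < 24 (green end) → GREEN

Answer: green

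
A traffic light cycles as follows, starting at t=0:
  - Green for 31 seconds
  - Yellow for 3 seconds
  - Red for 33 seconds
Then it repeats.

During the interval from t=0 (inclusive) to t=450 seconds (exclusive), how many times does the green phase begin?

Cycle = 31+3+33 = 67s
green phase starts at t = k*67 + 0 for k=0,1,2,...
Need k*67+0 < 450 → k < 6.716
k ∈ {0, ..., 6} → 7 starts

Answer: 7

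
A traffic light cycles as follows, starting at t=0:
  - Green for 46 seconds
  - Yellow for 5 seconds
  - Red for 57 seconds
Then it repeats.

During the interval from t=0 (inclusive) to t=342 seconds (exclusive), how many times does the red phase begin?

Answer: 3

Derivation:
Cycle = 46+5+57 = 108s
red phase starts at t = k*108 + 51 for k=0,1,2,...
Need k*108+51 < 342 → k < 2.694
k ∈ {0, ..., 2} → 3 starts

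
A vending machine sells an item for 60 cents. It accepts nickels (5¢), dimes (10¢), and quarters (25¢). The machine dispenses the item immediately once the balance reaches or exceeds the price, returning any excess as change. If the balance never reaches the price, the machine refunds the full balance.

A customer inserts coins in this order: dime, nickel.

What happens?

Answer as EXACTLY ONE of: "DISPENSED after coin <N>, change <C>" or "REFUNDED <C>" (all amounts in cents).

Price: 60¢
Coin 1 (dime, 10¢): balance = 10¢
Coin 2 (nickel, 5¢): balance = 15¢
All coins inserted, balance 15¢ < price 60¢ → REFUND 15¢

Answer: REFUNDED 15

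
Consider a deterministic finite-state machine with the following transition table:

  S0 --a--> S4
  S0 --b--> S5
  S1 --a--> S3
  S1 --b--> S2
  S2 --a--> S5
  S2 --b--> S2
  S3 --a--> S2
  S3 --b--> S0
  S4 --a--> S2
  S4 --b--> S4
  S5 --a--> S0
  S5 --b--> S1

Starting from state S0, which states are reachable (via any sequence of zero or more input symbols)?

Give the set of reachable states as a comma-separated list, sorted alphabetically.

BFS from S0:
  visit S0: S0--a-->S4 (new), S0--b-->S5 (new)
  visit S4: S4--a-->S2 (new), S4--b-->S4 (seen)
  visit S5: S5--a-->S0 (seen), S5--b-->S1 (new)
  visit S2: S2--a-->S5 (seen), S2--b-->S2 (seen)
  visit S1: S1--a-->S3 (new), S1--b-->S2 (seen)
  visit S3: S3--a-->S2 (seen), S3--b-->S0 (seen)

Answer: S0, S1, S2, S3, S4, S5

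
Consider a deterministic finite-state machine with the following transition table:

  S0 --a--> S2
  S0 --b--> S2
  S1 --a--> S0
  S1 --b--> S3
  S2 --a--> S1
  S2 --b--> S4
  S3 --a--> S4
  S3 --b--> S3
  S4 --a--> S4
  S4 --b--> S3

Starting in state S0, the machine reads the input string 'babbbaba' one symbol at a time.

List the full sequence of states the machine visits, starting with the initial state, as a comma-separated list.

Start: S0
  read 'b': S0 --b--> S2
  read 'a': S2 --a--> S1
  read 'b': S1 --b--> S3
  read 'b': S3 --b--> S3
  read 'b': S3 --b--> S3
  read 'a': S3 --a--> S4
  read 'b': S4 --b--> S3
  read 'a': S3 --a--> S4

Answer: S0, S2, S1, S3, S3, S3, S4, S3, S4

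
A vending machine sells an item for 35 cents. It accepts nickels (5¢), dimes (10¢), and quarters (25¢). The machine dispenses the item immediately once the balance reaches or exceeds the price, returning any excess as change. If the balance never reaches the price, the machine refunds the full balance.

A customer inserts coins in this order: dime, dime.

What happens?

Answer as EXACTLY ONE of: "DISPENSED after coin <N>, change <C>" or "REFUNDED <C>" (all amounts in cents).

Price: 35¢
Coin 1 (dime, 10¢): balance = 10¢
Coin 2 (dime, 10¢): balance = 20¢
All coins inserted, balance 20¢ < price 35¢ → REFUND 20¢

Answer: REFUNDED 20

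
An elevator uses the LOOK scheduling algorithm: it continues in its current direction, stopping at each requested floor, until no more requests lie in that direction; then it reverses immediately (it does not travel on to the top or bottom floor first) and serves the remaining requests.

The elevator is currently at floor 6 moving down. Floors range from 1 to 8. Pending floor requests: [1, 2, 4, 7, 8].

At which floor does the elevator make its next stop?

Current floor: 6, direction: down
Requests above: [7, 8]
Requests below: [1, 2, 4]
Moving down and requests lie below → nearest below is max([1, 2, 4]) = 4

Answer: 4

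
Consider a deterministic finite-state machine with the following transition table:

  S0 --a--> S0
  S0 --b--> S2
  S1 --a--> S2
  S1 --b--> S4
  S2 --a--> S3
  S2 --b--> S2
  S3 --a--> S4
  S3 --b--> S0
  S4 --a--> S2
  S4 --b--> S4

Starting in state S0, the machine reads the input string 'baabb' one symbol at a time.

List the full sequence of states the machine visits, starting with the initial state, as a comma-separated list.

Answer: S0, S2, S3, S4, S4, S4

Derivation:
Start: S0
  read 'b': S0 --b--> S2
  read 'a': S2 --a--> S3
  read 'a': S3 --a--> S4
  read 'b': S4 --b--> S4
  read 'b': S4 --b--> S4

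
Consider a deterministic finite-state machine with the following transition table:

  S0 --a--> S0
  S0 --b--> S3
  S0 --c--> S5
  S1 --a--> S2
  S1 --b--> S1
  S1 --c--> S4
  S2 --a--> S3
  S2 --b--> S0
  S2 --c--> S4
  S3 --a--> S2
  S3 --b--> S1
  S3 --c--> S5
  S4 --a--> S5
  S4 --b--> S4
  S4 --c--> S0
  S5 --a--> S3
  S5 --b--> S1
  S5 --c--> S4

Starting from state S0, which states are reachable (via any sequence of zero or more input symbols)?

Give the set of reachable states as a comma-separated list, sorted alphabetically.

Answer: S0, S1, S2, S3, S4, S5

Derivation:
BFS from S0:
  visit S0: S0--a-->S0 (seen), S0--b-->S3 (new), S0--c-->S5 (new)
  visit S3: S3--a-->S2 (new), S3--b-->S1 (new), S3--c-->S5 (seen)
  visit S5: S5--a-->S3 (seen), S5--b-->S1 (seen), S5--c-->S4 (new)
  visit S2: S2--a-->S3 (seen), S2--b-->S0 (seen), S2--c-->S4 (seen)
  visit S1: S1--a-->S2 (seen), S1--b-->S1 (seen), S1--c-->S4 (seen)
  visit S4: S4--a-->S5 (seen), S4--b-->S4 (seen), S4--c-->S0 (seen)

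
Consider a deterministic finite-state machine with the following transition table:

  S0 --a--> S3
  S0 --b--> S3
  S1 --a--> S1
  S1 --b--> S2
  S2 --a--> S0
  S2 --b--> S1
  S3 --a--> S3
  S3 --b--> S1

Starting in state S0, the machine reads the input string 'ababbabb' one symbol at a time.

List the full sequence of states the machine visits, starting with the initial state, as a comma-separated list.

Answer: S0, S3, S1, S1, S2, S1, S1, S2, S1

Derivation:
Start: S0
  read 'a': S0 --a--> S3
  read 'b': S3 --b--> S1
  read 'a': S1 --a--> S1
  read 'b': S1 --b--> S2
  read 'b': S2 --b--> S1
  read 'a': S1 --a--> S1
  read 'b': S1 --b--> S2
  read 'b': S2 --b--> S1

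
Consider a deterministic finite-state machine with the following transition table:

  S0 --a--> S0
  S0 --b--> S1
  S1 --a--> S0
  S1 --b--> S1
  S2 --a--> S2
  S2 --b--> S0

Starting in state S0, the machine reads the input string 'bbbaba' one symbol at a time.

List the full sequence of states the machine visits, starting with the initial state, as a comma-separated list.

Answer: S0, S1, S1, S1, S0, S1, S0

Derivation:
Start: S0
  read 'b': S0 --b--> S1
  read 'b': S1 --b--> S1
  read 'b': S1 --b--> S1
  read 'a': S1 --a--> S0
  read 'b': S0 --b--> S1
  read 'a': S1 --a--> S0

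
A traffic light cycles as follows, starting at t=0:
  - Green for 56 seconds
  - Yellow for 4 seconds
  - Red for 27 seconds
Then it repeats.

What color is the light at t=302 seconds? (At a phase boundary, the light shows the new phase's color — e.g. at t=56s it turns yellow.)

Answer: green

Derivation:
Cycle length = 56 + 4 + 27 = 87s
t = 302, phase_t = 302 mod 87 = 41
41 < 56 (green end) → GREEN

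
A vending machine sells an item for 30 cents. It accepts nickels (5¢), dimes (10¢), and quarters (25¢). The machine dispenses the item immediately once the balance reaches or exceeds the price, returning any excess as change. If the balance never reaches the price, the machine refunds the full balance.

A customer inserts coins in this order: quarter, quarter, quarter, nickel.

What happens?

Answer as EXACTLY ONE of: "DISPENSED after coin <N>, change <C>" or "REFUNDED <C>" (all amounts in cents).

Answer: DISPENSED after coin 2, change 20

Derivation:
Price: 30¢
Coin 1 (quarter, 25¢): balance = 25¢
Coin 2 (quarter, 25¢): balance = 50¢
  → balance >= price → DISPENSE, change = 50 - 30 = 20¢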